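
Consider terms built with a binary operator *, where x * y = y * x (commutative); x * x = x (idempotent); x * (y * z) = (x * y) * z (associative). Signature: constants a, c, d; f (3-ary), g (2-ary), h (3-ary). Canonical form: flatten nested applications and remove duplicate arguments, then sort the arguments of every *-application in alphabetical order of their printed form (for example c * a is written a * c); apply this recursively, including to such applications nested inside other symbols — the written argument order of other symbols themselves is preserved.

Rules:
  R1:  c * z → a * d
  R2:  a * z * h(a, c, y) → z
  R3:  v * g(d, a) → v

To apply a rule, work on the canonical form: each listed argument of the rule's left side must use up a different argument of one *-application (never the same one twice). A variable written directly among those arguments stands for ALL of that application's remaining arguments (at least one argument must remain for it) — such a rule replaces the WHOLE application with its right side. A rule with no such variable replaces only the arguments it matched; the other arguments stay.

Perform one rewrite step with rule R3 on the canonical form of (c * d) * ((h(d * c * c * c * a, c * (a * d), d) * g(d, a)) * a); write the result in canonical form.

Answer: a * c * d * h(a * c * d, a * c * d, d)

Derivation:
Canonical form:  a * c * d * g(d, a) * h(a * c * d, a * c * d, d)
Match R3:  consume g(d, a);  v := a * c * d * h(a * c * d, a * c * d, d)
Every leftover argument binds to the variable; the entire application is replaced.
Result:  a * c * d * h(a * c * d, a * c * d, d)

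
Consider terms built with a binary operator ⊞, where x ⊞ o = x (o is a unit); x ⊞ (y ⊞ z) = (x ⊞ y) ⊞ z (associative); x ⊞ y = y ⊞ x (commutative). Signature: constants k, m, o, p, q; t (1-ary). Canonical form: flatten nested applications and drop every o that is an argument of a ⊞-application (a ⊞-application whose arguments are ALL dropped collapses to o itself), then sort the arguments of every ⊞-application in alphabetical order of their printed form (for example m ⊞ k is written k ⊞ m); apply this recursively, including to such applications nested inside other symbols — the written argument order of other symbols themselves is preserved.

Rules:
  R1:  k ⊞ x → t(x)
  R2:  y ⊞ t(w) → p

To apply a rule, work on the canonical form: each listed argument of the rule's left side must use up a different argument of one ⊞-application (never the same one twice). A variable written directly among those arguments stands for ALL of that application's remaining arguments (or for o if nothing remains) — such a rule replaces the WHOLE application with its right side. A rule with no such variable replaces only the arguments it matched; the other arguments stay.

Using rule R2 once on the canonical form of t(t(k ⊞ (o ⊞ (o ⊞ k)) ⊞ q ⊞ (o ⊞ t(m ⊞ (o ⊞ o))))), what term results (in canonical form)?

Answer: t(t(p))

Derivation:
Canonical form:  t(t(k ⊞ k ⊞ q ⊞ t(m)))
Match R2:  consume t(m);  w := m, y := k ⊞ k ⊞ q
Every leftover argument binds to the variable; the entire application is replaced.
New term:  t(t(p))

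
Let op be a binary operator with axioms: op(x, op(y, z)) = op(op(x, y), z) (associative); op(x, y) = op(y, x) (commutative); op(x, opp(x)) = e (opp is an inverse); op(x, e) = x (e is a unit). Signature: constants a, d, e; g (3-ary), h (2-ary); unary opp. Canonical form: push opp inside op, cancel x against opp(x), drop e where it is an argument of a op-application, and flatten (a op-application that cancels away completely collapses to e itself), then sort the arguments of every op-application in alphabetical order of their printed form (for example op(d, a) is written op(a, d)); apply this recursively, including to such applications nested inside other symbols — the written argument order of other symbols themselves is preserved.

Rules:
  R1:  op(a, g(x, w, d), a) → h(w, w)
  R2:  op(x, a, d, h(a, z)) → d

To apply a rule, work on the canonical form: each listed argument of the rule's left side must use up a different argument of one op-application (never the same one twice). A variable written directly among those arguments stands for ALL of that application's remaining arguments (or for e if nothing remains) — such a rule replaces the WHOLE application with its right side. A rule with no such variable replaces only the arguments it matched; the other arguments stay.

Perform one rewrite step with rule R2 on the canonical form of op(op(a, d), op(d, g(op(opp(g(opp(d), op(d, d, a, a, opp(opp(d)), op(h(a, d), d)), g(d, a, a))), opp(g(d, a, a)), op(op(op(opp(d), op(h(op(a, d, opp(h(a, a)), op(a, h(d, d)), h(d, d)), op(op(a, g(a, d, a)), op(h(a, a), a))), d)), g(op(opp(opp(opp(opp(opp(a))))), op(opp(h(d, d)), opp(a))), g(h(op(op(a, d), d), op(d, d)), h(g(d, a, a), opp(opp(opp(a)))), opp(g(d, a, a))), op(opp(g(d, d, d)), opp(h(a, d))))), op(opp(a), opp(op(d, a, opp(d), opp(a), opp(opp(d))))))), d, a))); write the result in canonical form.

Answer: op(a, d, d, g(op(g(op(opp(a), opp(a), opp(h(d, d))), g(h(op(a, d, d), op(d, d)), h(g(d, a, a), opp(a)), opp(g(d, a, a))), op(opp(g(d, d, d)), opp(h(a, d)))), h(op(a, a, d, h(d, d), h(d, d), opp(h(a, a))), op(a, a, g(a, d, a), h(a, a))), opp(a), opp(d), opp(g(d, a, a)), opp(g(opp(d), d, g(d, a, a)))), d, a))

Derivation:
Canonical form:  op(a, d, d, g(op(g(op(opp(a), opp(a), opp(h(d, d))), g(h(op(a, d, d), op(d, d)), h(g(d, a, a), opp(a)), opp(g(d, a, a))), op(opp(g(d, d, d)), opp(h(a, d)))), h(op(a, a, d, h(d, d), h(d, d), opp(h(a, a))), op(a, a, g(a, d, a), h(a, a))), opp(a), opp(d), opp(g(d, a, a)), opp(g(opp(d), op(a, a, d, d, d, d, h(a, d)), g(d, a, a)))), d, a))
R2 matches:  uses a, d, h(a, d);  x := op(a, d, d, d), z := d
The extension variable absorbs all remaining arguments, so the whole application is rewritten.
Giving:  op(a, d, d, g(op(g(op(opp(a), opp(a), opp(h(d, d))), g(h(op(a, d, d), op(d, d)), h(g(d, a, a), opp(a)), opp(g(d, a, a))), op(opp(g(d, d, d)), opp(h(a, d)))), h(op(a, a, d, h(d, d), h(d, d), opp(h(a, a))), op(a, a, g(a, d, a), h(a, a))), opp(a), opp(d), opp(g(d, a, a)), opp(g(opp(d), d, g(d, a, a)))), d, a))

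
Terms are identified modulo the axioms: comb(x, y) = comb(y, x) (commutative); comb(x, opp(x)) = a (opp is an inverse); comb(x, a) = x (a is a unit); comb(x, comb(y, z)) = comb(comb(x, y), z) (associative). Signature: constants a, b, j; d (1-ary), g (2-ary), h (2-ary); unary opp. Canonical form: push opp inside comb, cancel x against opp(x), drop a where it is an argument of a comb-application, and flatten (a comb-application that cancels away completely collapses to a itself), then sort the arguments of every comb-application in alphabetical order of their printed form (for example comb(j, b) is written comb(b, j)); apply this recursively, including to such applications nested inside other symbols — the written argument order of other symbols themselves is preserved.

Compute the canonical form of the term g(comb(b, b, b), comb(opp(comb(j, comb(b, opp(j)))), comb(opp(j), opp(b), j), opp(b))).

Focus inside:  comb(opp(comb(j, comb(b, opp(j)))), comb(opp(j), opp(b), j), opp(b))
Push opp inside:  distribute opp over comb and collapse double opp
Inverses cancel:  j cancels
Collect terms:  comb(opp(b), opp(b), opp(b))
Put back:  g(comb(b, b, b), comb(opp(b), opp(b), opp(b)))

Answer: g(comb(b, b, b), comb(opp(b), opp(b), opp(b)))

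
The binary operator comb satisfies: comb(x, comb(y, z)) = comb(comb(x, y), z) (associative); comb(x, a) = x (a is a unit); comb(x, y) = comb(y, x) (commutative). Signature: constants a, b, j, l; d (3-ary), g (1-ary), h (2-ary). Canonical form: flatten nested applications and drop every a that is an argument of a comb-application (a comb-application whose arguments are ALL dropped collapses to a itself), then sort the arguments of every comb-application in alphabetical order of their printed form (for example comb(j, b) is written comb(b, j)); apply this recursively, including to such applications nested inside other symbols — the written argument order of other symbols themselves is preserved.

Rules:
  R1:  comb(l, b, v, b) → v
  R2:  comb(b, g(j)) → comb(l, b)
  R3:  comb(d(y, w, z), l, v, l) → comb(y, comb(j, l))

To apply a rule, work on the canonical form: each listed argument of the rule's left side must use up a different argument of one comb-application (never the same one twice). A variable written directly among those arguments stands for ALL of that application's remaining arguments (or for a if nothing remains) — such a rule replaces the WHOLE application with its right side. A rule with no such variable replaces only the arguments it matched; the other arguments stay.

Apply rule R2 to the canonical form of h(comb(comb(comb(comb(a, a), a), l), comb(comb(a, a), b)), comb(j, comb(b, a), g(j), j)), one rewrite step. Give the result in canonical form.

Answer: h(comb(b, l), comb(b, j, j, l))

Derivation:
Canonical form:  h(comb(b, l), comb(b, g(j), j, j))
Apply R2:  consuming b, g(j)
New term:  h(comb(b, l), comb(b, j, j, l))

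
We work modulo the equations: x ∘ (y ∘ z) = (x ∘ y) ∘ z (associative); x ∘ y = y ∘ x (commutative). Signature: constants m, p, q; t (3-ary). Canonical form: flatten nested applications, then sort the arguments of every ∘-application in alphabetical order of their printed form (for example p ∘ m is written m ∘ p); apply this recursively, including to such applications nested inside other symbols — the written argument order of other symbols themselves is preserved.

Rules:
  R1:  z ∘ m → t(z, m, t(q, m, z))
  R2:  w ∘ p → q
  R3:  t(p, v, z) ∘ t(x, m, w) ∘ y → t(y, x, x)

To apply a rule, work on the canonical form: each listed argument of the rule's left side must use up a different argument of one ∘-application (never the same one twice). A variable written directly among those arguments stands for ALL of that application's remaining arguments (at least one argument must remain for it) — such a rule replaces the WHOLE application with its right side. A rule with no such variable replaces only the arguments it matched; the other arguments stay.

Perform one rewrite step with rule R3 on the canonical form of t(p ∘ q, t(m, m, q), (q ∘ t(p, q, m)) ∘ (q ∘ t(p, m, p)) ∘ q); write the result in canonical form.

Canonical form:  t(p ∘ q, t(m, m, q), q ∘ q ∘ q ∘ t(p, m, p) ∘ t(p, q, m))
R3 matches:  uses t(p, m, p), t(p, q, m);  v := q, w := p, x := p, y := q ∘ q ∘ q, z := m
The extension variable absorbs all remaining arguments, so the whole application is rewritten.
Giving:  t(p ∘ q, t(m, m, q), t(q ∘ q ∘ q, p, p))

Answer: t(p ∘ q, t(m, m, q), t(q ∘ q ∘ q, p, p))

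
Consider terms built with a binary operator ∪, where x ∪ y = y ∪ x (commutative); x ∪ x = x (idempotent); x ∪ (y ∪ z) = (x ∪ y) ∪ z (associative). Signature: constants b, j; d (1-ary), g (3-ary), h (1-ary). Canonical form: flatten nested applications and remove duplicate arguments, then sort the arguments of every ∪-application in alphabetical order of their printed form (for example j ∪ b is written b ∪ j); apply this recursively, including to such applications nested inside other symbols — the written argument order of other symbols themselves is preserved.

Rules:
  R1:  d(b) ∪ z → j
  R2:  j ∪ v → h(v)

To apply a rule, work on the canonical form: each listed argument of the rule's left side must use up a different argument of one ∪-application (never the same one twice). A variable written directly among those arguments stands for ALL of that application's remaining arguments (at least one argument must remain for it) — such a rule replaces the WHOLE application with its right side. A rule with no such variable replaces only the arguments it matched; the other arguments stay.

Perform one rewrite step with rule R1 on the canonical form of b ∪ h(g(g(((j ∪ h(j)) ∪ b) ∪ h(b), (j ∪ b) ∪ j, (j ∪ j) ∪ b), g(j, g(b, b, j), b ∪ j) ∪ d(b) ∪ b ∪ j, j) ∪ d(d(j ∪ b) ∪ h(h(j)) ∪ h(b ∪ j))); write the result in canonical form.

Answer: b ∪ h(d(d(b ∪ j) ∪ h(b ∪ j) ∪ h(h(j))) ∪ g(g(b ∪ h(b) ∪ h(j) ∪ j, b ∪ j, b ∪ j), j, j))

Derivation:
Canonical form:  b ∪ h(d(d(b ∪ j) ∪ h(b ∪ j) ∪ h(h(j))) ∪ g(g(b ∪ h(b) ∪ h(j) ∪ j, b ∪ j, b ∪ j), b ∪ d(b) ∪ g(j, g(b, b, j), b ∪ j) ∪ j, j))
Apply R1:  consuming d(b);  z := b ∪ g(j, g(b, b, j), b ∪ j) ∪ j
The extension variable absorbs all remaining arguments, so the whole application is rewritten.
Giving:  b ∪ h(d(d(b ∪ j) ∪ h(b ∪ j) ∪ h(h(j))) ∪ g(g(b ∪ h(b) ∪ h(j) ∪ j, b ∪ j, b ∪ j), j, j))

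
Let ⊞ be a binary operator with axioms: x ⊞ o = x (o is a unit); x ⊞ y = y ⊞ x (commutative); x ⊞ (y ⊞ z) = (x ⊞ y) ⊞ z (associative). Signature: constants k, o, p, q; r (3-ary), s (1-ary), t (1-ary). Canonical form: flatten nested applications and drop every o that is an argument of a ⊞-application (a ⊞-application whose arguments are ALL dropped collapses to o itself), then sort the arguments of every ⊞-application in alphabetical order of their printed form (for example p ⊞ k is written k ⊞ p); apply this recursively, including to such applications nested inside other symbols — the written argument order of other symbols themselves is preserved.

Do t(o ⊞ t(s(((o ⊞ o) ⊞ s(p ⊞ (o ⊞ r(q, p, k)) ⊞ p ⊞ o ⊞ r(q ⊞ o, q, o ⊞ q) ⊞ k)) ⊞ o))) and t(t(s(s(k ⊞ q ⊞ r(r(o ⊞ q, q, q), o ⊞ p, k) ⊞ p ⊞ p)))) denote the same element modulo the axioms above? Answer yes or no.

Left:  t(o ⊞ t(s(((o ⊞ o) ⊞ s(p ⊞ (o ⊞ r(q, p, k)) ⊞ p ⊞ o ⊞ r(q ⊞ o, q, o ⊞ q) ⊞ k)) ⊞ o)))
  Focus inside:  o ⊞ t(s(((o ⊞ o) ⊞ s(p ⊞ (o ⊞ r(q, p, k)) ⊞ p ⊞ o ⊞ r(q ⊞ o, q, o ⊞ q) ⊞ k)) ⊞ o))
  Canonicalize subterm:  t(s(((o ⊞ o) ⊞ s(p ⊞ (o ⊞ r(q, p, k)) ⊞ p ⊞ o ⊞ r(q ⊞ o, q, o ⊞ q) ⊞ k)) ⊞ o))  →  t(s(s(k ⊞ p ⊞ p ⊞ r(q, p, k) ⊞ r(q, q, q))))
  Units out:  drop o
  Sort arguments:  t(s(s(k ⊞ p ⊞ p ⊞ r(q, p, k) ⊞ r(q, q, q))))
  Put back:  t(t(s(s(k ⊞ p ⊞ p ⊞ r(q, p, k) ⊞ r(q, q, q)))))
Right:  t(t(s(s(k ⊞ q ⊞ r(r(o ⊞ q, q, q), o ⊞ p, k) ⊞ p ⊞ p))))
  Work inside:  k ⊞ q ⊞ r(r(o ⊞ q, q, q), o ⊞ p, k) ⊞ p ⊞ p
  Canonicalize subterm:  r(r(o ⊞ q, q, q), o ⊞ p, k)  →  r(r(q, q, q), p, k)
  Sort arguments:  k ⊞ p ⊞ p ⊞ q ⊞ r(r(q, q, q), p, k)
  Rebuild:  t(t(s(s(k ⊞ p ⊞ p ⊞ q ⊞ r(r(q, q, q), p, k)))))

Answer: no — t(t(s(s(k ⊞ p ⊞ p ⊞ r(q, p, k) ⊞ r(q, q, q))))) vs t(t(s(s(k ⊞ p ⊞ p ⊞ q ⊞ r(r(q, q, q), p, k)))))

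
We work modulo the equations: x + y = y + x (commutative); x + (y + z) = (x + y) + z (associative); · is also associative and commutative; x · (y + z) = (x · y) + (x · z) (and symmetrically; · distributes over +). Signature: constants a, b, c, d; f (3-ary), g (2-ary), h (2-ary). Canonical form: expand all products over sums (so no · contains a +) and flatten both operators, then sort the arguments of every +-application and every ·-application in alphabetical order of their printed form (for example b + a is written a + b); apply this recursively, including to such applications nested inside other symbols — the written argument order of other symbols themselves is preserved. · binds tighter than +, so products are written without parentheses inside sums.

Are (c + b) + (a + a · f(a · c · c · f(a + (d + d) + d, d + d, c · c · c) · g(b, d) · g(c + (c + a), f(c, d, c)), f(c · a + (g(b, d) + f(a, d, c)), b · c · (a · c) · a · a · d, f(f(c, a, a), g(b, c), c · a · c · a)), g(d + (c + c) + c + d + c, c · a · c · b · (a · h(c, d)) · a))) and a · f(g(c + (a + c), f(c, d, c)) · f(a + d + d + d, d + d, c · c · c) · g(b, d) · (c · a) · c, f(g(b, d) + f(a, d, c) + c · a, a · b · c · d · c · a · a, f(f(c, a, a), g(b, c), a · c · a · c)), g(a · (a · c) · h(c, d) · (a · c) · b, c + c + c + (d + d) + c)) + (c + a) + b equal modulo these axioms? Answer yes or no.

Left:  (c + b) + (a + a · f(a · c · c · f(a + (d + d) + d, d + d, c · c · c) · g(b, d) · g(c + (c + a), f(c, d, c)), f(c · a + (g(b, d) + f(a, d, c)), b · c · (a · c) · a · a · d, f(f(c, a, a), g(b, c), c · a · c · a)), g(d + (c + c) + c + d + c, c · a · c · b · (a · h(c, d)) · a)))
  Un-nest:  c + b + a + a · f(a · c · c · f(a + d + d + d, d + d, c · c · c) · g(a + c + c, f(c, d, c)) · g(b, d), f(a · c + f(a, d, c) + g(b, d), a · a · a · b · c · c · d, f(f(c, a, a), g(b, c), a · a · c · c)), g(c + c + c + c + d + d, a · a · a · b · c · c · h(c, d)))
  Sort arguments:  a + a · f(a · c · c · f(a + d + d + d, d + d, c · c · c) · g(a + c + c, f(c, d, c)) · g(b, d), f(a · c + f(a, d, c) + g(b, d), a · a · a · b · c · c · d, f(f(c, a, a), g(b, c), a · a · c · c)), g(c + c + c + c + d + d, a · a · a · b · c · c · h(c, d))) + b + c
Right:  a · f(g(c + (a + c), f(c, d, c)) · f(a + d + d + d, d + d, c · c · c) · g(b, d) · (c · a) · c, f(g(b, d) + f(a, d, c) + c · a, a · b · c · d · c · a · a, f(f(c, a, a), g(b, c), a · c · a · c)), g(a · (a · c) · h(c, d) · (a · c) · b, c + c + c + (d + d) + c)) + (c + a) + b
  Flatten:  a · f(a · c · c · f(a + d + d + d, d + d, c · c · c) · g(a + c + c, f(c, d, c)) · g(b, d), f(a · c + f(a, d, c) + g(b, d), a · a · a · b · c · c · d, f(f(c, a, a), g(b, c), a · a · c · c)), g(a · a · a · b · c · c · h(c, d), c + c + c + c + d + d)) + c + a + b
  Order the arguments:  a + a · f(a · c · c · f(a + d + d + d, d + d, c · c · c) · g(a + c + c, f(c, d, c)) · g(b, d), f(a · c + f(a, d, c) + g(b, d), a · a · a · b · c · c · d, f(f(c, a, a), g(b, c), a · a · c · c)), g(a · a · a · b · c · c · h(c, d), c + c + c + c + d + d)) + b + c

Answer: no — a + a · f(a · c · c · f(a + d + d + d, d + d, c · c · c) · g(a + c + c, f(c, d, c)) · g(b, d), f(a · c + f(a, d, c) + g(b, d), a · a · a · b · c · c · d, f(f(c, a, a), g(b, c), a · a · c · c)), g(c + c + c + c + d + d, a · a · a · b · c · c · h(c, d))) + b + c vs a + a · f(a · c · c · f(a + d + d + d, d + d, c · c · c) · g(a + c + c, f(c, d, c)) · g(b, d), f(a · c + f(a, d, c) + g(b, d), a · a · a · b · c · c · d, f(f(c, a, a), g(b, c), a · a · c · c)), g(a · a · a · b · c · c · h(c, d), c + c + c + c + d + d)) + b + c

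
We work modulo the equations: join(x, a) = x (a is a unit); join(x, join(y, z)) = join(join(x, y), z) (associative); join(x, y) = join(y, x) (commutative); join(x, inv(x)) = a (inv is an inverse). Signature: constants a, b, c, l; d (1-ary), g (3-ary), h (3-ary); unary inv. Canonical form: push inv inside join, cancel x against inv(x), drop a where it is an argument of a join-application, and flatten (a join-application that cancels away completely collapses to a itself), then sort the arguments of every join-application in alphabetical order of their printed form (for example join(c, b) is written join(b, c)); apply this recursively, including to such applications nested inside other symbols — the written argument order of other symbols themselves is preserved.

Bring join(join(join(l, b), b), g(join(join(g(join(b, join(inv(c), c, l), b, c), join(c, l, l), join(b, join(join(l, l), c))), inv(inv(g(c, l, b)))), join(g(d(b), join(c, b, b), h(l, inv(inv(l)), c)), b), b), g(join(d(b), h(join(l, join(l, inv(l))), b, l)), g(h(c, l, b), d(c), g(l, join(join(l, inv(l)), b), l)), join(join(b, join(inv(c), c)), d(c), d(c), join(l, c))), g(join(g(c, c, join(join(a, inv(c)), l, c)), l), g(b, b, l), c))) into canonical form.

Answer: join(b, b, g(join(b, b, g(c, l, b), g(d(b), join(b, b, c), h(l, l, c)), g(join(b, b, c, l), join(c, l, l), join(b, c, l, l))), g(join(d(b), h(l, b, l)), g(h(c, l, b), d(c), g(l, b, l)), join(b, c, d(c), d(c), l)), g(join(g(c, c, l), l), g(b, b, l), c)), l)

Derivation:
Push inv inside:  distribute inv over join and collapse double inv
Combine occurrences:  join(l, b, b, g(join(b, b, g(c, l, b), g(d(b), join(b, b, c), h(l, l, c)), g(join(b, b, c, l), join(c, l, l), join(b, c, l, l))), g(join(d(b), h(l, b, l)), g(h(c, l, b), d(c), g(l, b, l)), join(b, c, d(c), d(c), l)), g(join(g(c, c, l), l), g(b, b, l), c)))
Sort arguments:  join(b, b, g(join(b, b, g(c, l, b), g(d(b), join(b, b, c), h(l, l, c)), g(join(b, b, c, l), join(c, l, l), join(b, c, l, l))), g(join(d(b), h(l, b, l)), g(h(c, l, b), d(c), g(l, b, l)), join(b, c, d(c), d(c), l)), g(join(g(c, c, l), l), g(b, b, l), c)), l)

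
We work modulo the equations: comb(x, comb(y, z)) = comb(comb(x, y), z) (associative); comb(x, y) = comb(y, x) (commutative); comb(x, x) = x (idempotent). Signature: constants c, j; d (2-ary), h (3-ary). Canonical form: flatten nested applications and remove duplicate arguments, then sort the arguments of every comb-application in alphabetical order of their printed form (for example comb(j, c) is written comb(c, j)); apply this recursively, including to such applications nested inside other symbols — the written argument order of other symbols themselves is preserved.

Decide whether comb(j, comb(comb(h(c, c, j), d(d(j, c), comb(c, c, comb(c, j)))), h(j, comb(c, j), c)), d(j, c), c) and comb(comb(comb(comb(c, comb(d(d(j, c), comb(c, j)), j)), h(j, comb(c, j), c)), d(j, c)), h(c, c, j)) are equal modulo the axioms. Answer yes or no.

Left:  comb(j, comb(comb(h(c, c, j), d(d(j, c), comb(c, c, comb(c, j)))), h(j, comb(c, j), c)), d(j, c), c)
  Un-nest:  comb(j, h(c, c, j), d(d(j, c), comb(c, c, comb(c, j))), h(j, comb(c, j), c), d(j, c), c)
  Simplify inside:  d(d(j, c), comb(c, c, comb(c, j)))  →  d(d(j, c), comb(c, j))
  Sort arguments:  comb(c, d(d(j, c), comb(c, j)), d(j, c), h(c, c, j), h(j, comb(c, j), c), j)
Right:  comb(comb(comb(comb(c, comb(d(d(j, c), comb(c, j)), j)), h(j, comb(c, j), c)), d(j, c)), h(c, c, j))
  Flatten:  comb(c, d(d(j, c), comb(c, j)), j, h(j, comb(c, j), c), d(j, c), h(c, c, j))
  Sort arguments:  comb(c, d(d(j, c), comb(c, j)), d(j, c), h(c, c, j), h(j, comb(c, j), c), j)

Answer: yes — both canonical forms are comb(c, d(d(j, c), comb(c, j)), d(j, c), h(c, c, j), h(j, comb(c, j), c), j)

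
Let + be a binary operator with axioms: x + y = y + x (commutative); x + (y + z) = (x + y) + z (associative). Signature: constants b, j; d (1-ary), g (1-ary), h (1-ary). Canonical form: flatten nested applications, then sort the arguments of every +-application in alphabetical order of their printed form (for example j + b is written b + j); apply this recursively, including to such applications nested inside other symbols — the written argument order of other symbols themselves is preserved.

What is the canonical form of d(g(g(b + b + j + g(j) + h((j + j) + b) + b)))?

Work inside:  b + b + j + g(j) + h((j + j) + b) + b
Canonicalize subterm:  h((j + j) + b)  →  h(b + j + j)
Sort:  b + b + b + g(j) + h(b + j + j) + j
Rebuild:  d(g(g(b + b + b + g(j) + h(b + j + j) + j)))

Answer: d(g(g(b + b + b + g(j) + h(b + j + j) + j)))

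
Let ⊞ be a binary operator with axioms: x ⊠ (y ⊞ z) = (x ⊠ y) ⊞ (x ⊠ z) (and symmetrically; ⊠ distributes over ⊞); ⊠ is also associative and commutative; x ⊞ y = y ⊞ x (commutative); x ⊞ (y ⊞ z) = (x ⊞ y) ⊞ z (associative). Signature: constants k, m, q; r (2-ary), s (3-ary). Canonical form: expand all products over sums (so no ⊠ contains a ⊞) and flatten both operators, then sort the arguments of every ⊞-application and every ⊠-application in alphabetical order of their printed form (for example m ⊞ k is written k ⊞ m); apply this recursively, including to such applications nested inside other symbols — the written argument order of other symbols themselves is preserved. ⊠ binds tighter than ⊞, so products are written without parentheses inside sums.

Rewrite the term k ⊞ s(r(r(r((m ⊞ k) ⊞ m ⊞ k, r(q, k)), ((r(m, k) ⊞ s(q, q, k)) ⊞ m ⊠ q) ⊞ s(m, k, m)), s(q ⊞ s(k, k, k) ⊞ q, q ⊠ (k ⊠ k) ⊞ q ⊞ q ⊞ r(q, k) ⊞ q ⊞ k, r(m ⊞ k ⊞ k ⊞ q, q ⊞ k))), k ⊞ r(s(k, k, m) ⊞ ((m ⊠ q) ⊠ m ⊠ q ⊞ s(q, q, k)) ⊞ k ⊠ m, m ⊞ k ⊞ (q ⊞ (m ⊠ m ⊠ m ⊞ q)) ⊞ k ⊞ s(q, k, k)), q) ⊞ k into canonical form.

Answer: k ⊞ k ⊞ s(r(r(r(k ⊞ k ⊞ m ⊞ m, r(q, k)), m ⊠ q ⊞ r(m, k) ⊞ s(m, k, m) ⊞ s(q, q, k)), s(q ⊞ q ⊞ s(k, k, k), k ⊞ k ⊠ k ⊠ q ⊞ q ⊞ q ⊞ q ⊞ r(q, k), r(k ⊞ k ⊞ m ⊞ q, k ⊞ q))), k ⊞ r(k ⊠ m ⊞ m ⊠ m ⊠ q ⊠ q ⊞ s(k, k, m) ⊞ s(q, q, k), k ⊞ k ⊞ m ⊞ m ⊠ m ⊠ m ⊞ q ⊞ q ⊞ s(q, k, k)), q)

Derivation:
Merge nested applications:  k ⊞ s(r(r(r(k ⊞ k ⊞ m ⊞ m, r(q, k)), m ⊠ q ⊞ r(m, k) ⊞ s(m, k, m) ⊞ s(q, q, k)), s(q ⊞ q ⊞ s(k, k, k), k ⊞ k ⊠ k ⊠ q ⊞ q ⊞ q ⊞ q ⊞ r(q, k), r(k ⊞ k ⊞ m ⊞ q, k ⊞ q))), k ⊞ r(k ⊠ m ⊞ m ⊠ m ⊠ q ⊠ q ⊞ s(k, k, m) ⊞ s(q, q, k), k ⊞ k ⊞ m ⊞ m ⊠ m ⊠ m ⊞ q ⊞ q ⊞ s(q, k, k)), q) ⊞ k
Sort:  k ⊞ k ⊞ s(r(r(r(k ⊞ k ⊞ m ⊞ m, r(q, k)), m ⊠ q ⊞ r(m, k) ⊞ s(m, k, m) ⊞ s(q, q, k)), s(q ⊞ q ⊞ s(k, k, k), k ⊞ k ⊠ k ⊠ q ⊞ q ⊞ q ⊞ q ⊞ r(q, k), r(k ⊞ k ⊞ m ⊞ q, k ⊞ q))), k ⊞ r(k ⊠ m ⊞ m ⊠ m ⊠ q ⊠ q ⊞ s(k, k, m) ⊞ s(q, q, k), k ⊞ k ⊞ m ⊞ m ⊠ m ⊠ m ⊞ q ⊞ q ⊞ s(q, k, k)), q)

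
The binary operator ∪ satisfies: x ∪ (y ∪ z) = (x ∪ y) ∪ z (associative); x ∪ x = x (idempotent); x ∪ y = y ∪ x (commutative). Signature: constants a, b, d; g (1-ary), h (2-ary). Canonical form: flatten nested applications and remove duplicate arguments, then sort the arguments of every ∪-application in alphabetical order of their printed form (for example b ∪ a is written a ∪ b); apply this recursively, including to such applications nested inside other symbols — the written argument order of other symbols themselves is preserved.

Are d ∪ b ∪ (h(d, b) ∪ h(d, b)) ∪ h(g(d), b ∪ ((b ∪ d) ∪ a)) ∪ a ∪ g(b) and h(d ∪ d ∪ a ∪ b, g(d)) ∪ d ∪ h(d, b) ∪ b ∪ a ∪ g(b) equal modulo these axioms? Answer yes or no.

Answer: no — a ∪ b ∪ d ∪ g(b) ∪ h(d, b) ∪ h(g(d), a ∪ b ∪ d) vs a ∪ b ∪ d ∪ g(b) ∪ h(a ∪ b ∪ d, g(d)) ∪ h(d, b)

Derivation:
Left:  d ∪ b ∪ (h(d, b) ∪ h(d, b)) ∪ h(g(d), b ∪ ((b ∪ d) ∪ a)) ∪ a ∪ g(b)
  Un-nest:  d ∪ b ∪ h(d, b) ∪ h(d, b) ∪ h(g(d), b ∪ ((b ∪ d) ∪ a)) ∪ a ∪ g(b)
  Inside:  h(g(d), b ∪ ((b ∪ d) ∪ a))  →  h(g(d), a ∪ b ∪ d)
  Drop duplicates:  drop duplicate h(d, b)
  Sort arguments:  a ∪ b ∪ d ∪ g(b) ∪ h(d, b) ∪ h(g(d), a ∪ b ∪ d)
Right:  h(d ∪ d ∪ a ∪ b, g(d)) ∪ d ∪ h(d, b) ∪ b ∪ a ∪ g(b)
  Simplify inside:  h(d ∪ d ∪ a ∪ b, g(d))  →  h(a ∪ b ∪ d, g(d))
  Sort:  a ∪ b ∪ d ∪ g(b) ∪ h(a ∪ b ∪ d, g(d)) ∪ h(d, b)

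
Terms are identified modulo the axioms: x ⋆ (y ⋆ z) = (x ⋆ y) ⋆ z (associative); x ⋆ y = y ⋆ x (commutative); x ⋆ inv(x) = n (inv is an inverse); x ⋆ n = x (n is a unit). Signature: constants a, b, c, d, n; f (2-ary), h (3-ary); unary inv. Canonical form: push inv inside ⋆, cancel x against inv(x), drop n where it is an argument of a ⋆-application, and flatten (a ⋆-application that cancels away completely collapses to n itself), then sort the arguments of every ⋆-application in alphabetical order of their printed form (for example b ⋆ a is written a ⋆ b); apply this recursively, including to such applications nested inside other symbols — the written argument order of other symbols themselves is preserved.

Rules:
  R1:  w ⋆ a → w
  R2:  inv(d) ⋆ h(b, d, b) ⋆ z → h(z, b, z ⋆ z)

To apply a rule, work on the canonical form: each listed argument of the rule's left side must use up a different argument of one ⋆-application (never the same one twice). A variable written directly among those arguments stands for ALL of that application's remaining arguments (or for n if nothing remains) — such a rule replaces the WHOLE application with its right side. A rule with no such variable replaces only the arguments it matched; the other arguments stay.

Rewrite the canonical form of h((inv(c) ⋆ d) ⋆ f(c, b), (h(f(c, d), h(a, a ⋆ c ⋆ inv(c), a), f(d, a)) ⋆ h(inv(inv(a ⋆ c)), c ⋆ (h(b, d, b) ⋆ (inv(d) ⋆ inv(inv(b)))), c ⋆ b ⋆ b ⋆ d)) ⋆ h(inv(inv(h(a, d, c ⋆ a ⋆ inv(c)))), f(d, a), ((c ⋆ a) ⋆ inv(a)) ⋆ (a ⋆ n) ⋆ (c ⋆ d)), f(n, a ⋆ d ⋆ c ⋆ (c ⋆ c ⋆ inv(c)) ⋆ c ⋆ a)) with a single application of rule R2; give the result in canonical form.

Canonical form:  h(d ⋆ f(c, b) ⋆ inv(c), h(a ⋆ c, b ⋆ c ⋆ h(b, d, b) ⋆ inv(d), b ⋆ b ⋆ c ⋆ d) ⋆ h(f(c, d), h(a, a, a), f(d, a)) ⋆ h(h(a, d, a), f(d, a), a ⋆ c ⋆ c ⋆ d), f(n, a ⋆ a ⋆ c ⋆ c ⋆ c ⋆ d))
Match R2:  consume h(b, d, b), inv(d);  z := b ⋆ c
Every leftover argument binds to the variable; the entire application is replaced.
Result:  h(d ⋆ f(c, b) ⋆ inv(c), h(a ⋆ c, h(b ⋆ c, b, b ⋆ b ⋆ c ⋆ c), b ⋆ b ⋆ c ⋆ d) ⋆ h(f(c, d), h(a, a, a), f(d, a)) ⋆ h(h(a, d, a), f(d, a), a ⋆ c ⋆ c ⋆ d), f(n, a ⋆ a ⋆ c ⋆ c ⋆ c ⋆ d))

Answer: h(d ⋆ f(c, b) ⋆ inv(c), h(a ⋆ c, h(b ⋆ c, b, b ⋆ b ⋆ c ⋆ c), b ⋆ b ⋆ c ⋆ d) ⋆ h(f(c, d), h(a, a, a), f(d, a)) ⋆ h(h(a, d, a), f(d, a), a ⋆ c ⋆ c ⋆ d), f(n, a ⋆ a ⋆ c ⋆ c ⋆ c ⋆ d))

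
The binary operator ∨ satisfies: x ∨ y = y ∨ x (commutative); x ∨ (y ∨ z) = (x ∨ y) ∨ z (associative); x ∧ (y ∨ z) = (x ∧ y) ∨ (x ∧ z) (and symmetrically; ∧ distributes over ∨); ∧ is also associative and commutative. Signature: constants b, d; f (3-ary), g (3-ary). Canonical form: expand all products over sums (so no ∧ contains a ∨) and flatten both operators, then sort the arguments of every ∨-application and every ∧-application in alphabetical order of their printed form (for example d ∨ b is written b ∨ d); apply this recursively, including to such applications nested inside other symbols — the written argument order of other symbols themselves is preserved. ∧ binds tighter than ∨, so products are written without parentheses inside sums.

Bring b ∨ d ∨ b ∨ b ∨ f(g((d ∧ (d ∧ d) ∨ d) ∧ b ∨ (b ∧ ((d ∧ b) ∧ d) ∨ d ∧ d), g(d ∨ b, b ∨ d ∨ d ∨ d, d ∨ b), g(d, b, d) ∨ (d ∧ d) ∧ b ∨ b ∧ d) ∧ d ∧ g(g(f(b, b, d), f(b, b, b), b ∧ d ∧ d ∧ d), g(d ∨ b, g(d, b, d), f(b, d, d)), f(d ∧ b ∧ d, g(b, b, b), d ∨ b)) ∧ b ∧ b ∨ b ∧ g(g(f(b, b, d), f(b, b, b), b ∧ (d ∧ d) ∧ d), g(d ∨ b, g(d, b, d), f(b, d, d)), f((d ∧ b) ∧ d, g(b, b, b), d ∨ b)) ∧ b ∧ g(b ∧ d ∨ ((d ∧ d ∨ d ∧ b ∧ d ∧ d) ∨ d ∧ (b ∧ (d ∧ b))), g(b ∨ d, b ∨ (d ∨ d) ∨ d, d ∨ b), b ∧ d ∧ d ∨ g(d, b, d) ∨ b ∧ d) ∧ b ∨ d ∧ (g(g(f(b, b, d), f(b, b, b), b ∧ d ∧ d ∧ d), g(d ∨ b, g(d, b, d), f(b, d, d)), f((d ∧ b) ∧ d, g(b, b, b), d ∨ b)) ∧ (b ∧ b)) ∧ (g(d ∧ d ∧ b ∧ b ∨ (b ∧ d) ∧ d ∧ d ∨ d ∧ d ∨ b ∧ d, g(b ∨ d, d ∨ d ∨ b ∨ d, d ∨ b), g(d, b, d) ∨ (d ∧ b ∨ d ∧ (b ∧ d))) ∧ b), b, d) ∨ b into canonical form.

Answer: b ∨ b ∨ b ∨ b ∨ d ∨ f(b ∧ b ∧ b ∧ d ∧ g(b ∧ b ∧ d ∧ d ∨ b ∧ d ∨ b ∧ d ∧ d ∧ d ∨ d ∧ d, g(b ∨ d, b ∨ d ∨ d ∨ d, b ∨ d), b ∧ d ∨ b ∧ d ∧ d ∨ g(d, b, d)) ∧ g(g(f(b, b, d), f(b, b, b), b ∧ d ∧ d ∧ d), g(b ∨ d, g(d, b, d), f(b, d, d)), f(b ∧ d ∧ d, g(b, b, b), b ∨ d)) ∨ b ∧ b ∧ b ∧ g(b ∧ b ∧ d ∧ d ∨ b ∧ d ∨ b ∧ d ∧ d ∧ d ∨ d ∧ d, g(b ∨ d, b ∨ d ∨ d ∨ d, b ∨ d), b ∧ d ∨ b ∧ d ∧ d ∨ g(d, b, d)) ∧ g(g(f(b, b, d), f(b, b, b), b ∧ d ∧ d ∧ d), g(b ∨ d, g(d, b, d), f(b, d, d)), f(b ∧ d ∧ d, g(b, b, b), b ∨ d)) ∨ b ∧ b ∧ d ∧ g(b ∧ b ∧ d ∧ d ∨ b ∧ d ∨ b ∧ d ∧ d ∧ d ∨ d ∧ d, g(b ∨ d, b ∨ d ∨ d ∨ d, b ∨ d), b ∧ d ∨ b ∧ d ∧ d ∨ g(d, b, d)) ∧ g(g(f(b, b, d), f(b, b, b), b ∧ d ∧ d ∧ d), g(b ∨ d, g(d, b, d), f(b, d, d)), f(b ∧ d ∧ d, g(b, b, b), b ∨ d)), b, d)

Derivation:
Expand:  b ∨ d ∨ b ∨ b ∨ f(b ∧ b ∧ b ∧ d ∧ g(b ∧ b ∧ d ∧ d ∨ b ∧ d ∨ b ∧ d ∧ d ∧ d ∨ d ∧ d, g(b ∨ d, b ∨ d ∨ d ∨ d, b ∨ d), b ∧ d ∨ b ∧ d ∧ d ∨ g(d, b, d)) ∧ g(g(f(b, b, d), f(b, b, b), b ∧ d ∧ d ∧ d), g(b ∨ d, g(d, b, d), f(b, d, d)), f(b ∧ d ∧ d, g(b, b, b), b ∨ d)) ∨ b ∧ b ∧ b ∧ g(b ∧ b ∧ d ∧ d ∨ b ∧ d ∨ b ∧ d ∧ d ∧ d ∨ d ∧ d, g(b ∨ d, b ∨ d ∨ d ∨ d, b ∨ d), b ∧ d ∨ b ∧ d ∧ d ∨ g(d, b, d)) ∧ g(g(f(b, b, d), f(b, b, b), b ∧ d ∧ d ∧ d), g(b ∨ d, g(d, b, d), f(b, d, d)), f(b ∧ d ∧ d, g(b, b, b), b ∨ d)) ∨ b ∧ b ∧ d ∧ g(b ∧ b ∧ d ∧ d ∨ b ∧ d ∨ b ∧ d ∧ d ∧ d ∨ d ∧ d, g(b ∨ d, b ∨ d ∨ d ∨ d, b ∨ d), b ∧ d ∨ b ∧ d ∧ d ∨ g(d, b, d)) ∧ g(g(f(b, b, d), f(b, b, b), b ∧ d ∧ d ∧ d), g(b ∨ d, g(d, b, d), f(b, d, d)), f(b ∧ d ∧ d, g(b, b, b), b ∨ d)), b, d) ∨ b
Sort:  b ∨ b ∨ b ∨ b ∨ d ∨ f(b ∧ b ∧ b ∧ d ∧ g(b ∧ b ∧ d ∧ d ∨ b ∧ d ∨ b ∧ d ∧ d ∧ d ∨ d ∧ d, g(b ∨ d, b ∨ d ∨ d ∨ d, b ∨ d), b ∧ d ∨ b ∧ d ∧ d ∨ g(d, b, d)) ∧ g(g(f(b, b, d), f(b, b, b), b ∧ d ∧ d ∧ d), g(b ∨ d, g(d, b, d), f(b, d, d)), f(b ∧ d ∧ d, g(b, b, b), b ∨ d)) ∨ b ∧ b ∧ b ∧ g(b ∧ b ∧ d ∧ d ∨ b ∧ d ∨ b ∧ d ∧ d ∧ d ∨ d ∧ d, g(b ∨ d, b ∨ d ∨ d ∨ d, b ∨ d), b ∧ d ∨ b ∧ d ∧ d ∨ g(d, b, d)) ∧ g(g(f(b, b, d), f(b, b, b), b ∧ d ∧ d ∧ d), g(b ∨ d, g(d, b, d), f(b, d, d)), f(b ∧ d ∧ d, g(b, b, b), b ∨ d)) ∨ b ∧ b ∧ d ∧ g(b ∧ b ∧ d ∧ d ∨ b ∧ d ∨ b ∧ d ∧ d ∧ d ∨ d ∧ d, g(b ∨ d, b ∨ d ∨ d ∨ d, b ∨ d), b ∧ d ∨ b ∧ d ∧ d ∨ g(d, b, d)) ∧ g(g(f(b, b, d), f(b, b, b), b ∧ d ∧ d ∧ d), g(b ∨ d, g(d, b, d), f(b, d, d)), f(b ∧ d ∧ d, g(b, b, b), b ∨ d)), b, d)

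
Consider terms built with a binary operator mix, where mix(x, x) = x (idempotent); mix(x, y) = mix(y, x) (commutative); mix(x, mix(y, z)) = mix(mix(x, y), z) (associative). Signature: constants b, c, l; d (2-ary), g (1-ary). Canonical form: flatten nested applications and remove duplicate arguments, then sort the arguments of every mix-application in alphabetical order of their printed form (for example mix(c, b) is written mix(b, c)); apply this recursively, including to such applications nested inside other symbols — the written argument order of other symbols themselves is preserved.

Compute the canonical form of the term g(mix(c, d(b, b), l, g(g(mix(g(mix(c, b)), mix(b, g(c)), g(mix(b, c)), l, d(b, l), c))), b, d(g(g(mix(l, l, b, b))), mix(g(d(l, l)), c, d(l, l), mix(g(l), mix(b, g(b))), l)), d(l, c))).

Answer: g(mix(b, c, d(b, b), d(g(g(mix(b, l))), mix(b, c, d(l, l), g(b), g(d(l, l)), g(l), l)), d(l, c), g(g(mix(b, c, d(b, l), g(c), g(mix(b, c)), l))), l))

Derivation:
Descend into:  mix(c, d(b, b), l, g(g(mix(g(mix(c, b)), mix(b, g(c)), g(mix(b, c)), l, d(b, l), c))), b, d(g(g(mix(l, l, b, b))), mix(g(d(l, l)), c, d(l, l), mix(g(l), mix(b, g(b))), l)), d(l, c))
Simplify inside:  g(g(mix(g(mix(c, b)), mix(b, g(c)), g(mix(b, c)), l, d(b, l), c)))  →  g(g(mix(b, c, d(b, l), g(c), g(mix(b, c)), l)))
Simplify inside:  d(g(g(mix(l, l, b, b))), mix(g(d(l, l)), c, d(l, l), mix(g(l), mix(b, g(b))), l))  →  d(g(g(mix(b, l))), mix(b, c, d(l, l), g(b), g(d(l, l)), g(l), l))
Order the arguments:  mix(b, c, d(b, b), d(g(g(mix(b, l))), mix(b, c, d(l, l), g(b), g(d(l, l)), g(l), l)), d(l, c), g(g(mix(b, c, d(b, l), g(c), g(mix(b, c)), l))), l)
Reassemble:  g(mix(b, c, d(b, b), d(g(g(mix(b, l))), mix(b, c, d(l, l), g(b), g(d(l, l)), g(l), l)), d(l, c), g(g(mix(b, c, d(b, l), g(c), g(mix(b, c)), l))), l))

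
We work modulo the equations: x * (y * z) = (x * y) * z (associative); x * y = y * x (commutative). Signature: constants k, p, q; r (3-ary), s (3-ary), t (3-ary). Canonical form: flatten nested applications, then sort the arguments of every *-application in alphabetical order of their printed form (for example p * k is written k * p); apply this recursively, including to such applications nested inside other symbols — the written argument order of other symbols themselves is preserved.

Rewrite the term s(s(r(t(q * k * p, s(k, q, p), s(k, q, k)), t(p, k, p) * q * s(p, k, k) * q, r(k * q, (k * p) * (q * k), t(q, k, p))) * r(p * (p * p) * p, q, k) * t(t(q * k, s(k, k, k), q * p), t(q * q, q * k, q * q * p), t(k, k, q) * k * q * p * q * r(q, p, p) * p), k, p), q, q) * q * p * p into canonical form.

Answer: p * p * q * s(s(r(p * p * p * p, q, k) * r(t(k * p * q, s(k, q, p), s(k, q, k)), q * q * s(p, k, k) * t(p, k, p), r(k * q, k * k * p * q, t(q, k, p))) * t(t(k * q, s(k, k, k), p * q), t(q * q, k * q, p * q * q), k * p * p * q * q * r(q, p, p) * t(k, k, q)), k, p), q, q)

Derivation:
Canonicalize subterm:  s(s(r(t(q * k * p, s(k, q, p), s(k, q, k)), t(p, k, p) * q * s(p, k, k) * q, r(k * q, (k * p) * (q * k), t(q, k, p))) * r(p * (p * p) * p, q, k) * t(t(q * k, s(k, k, k), q * p), t(q * q, q * k, q * q * p), t(k, k, q) * k * q * p * q * r(q, p, p) * p), k, p), q, q)  →  s(s(r(p * p * p * p, q, k) * r(t(k * p * q, s(k, q, p), s(k, q, k)), q * q * s(p, k, k) * t(p, k, p), r(k * q, k * k * p * q, t(q, k, p))) * t(t(k * q, s(k, k, k), p * q), t(q * q, k * q, p * q * q), k * p * p * q * q * r(q, p, p) * t(k, k, q)), k, p), q, q)
Sort:  p * p * q * s(s(r(p * p * p * p, q, k) * r(t(k * p * q, s(k, q, p), s(k, q, k)), q * q * s(p, k, k) * t(p, k, p), r(k * q, k * k * p * q, t(q, k, p))) * t(t(k * q, s(k, k, k), p * q), t(q * q, k * q, p * q * q), k * p * p * q * q * r(q, p, p) * t(k, k, q)), k, p), q, q)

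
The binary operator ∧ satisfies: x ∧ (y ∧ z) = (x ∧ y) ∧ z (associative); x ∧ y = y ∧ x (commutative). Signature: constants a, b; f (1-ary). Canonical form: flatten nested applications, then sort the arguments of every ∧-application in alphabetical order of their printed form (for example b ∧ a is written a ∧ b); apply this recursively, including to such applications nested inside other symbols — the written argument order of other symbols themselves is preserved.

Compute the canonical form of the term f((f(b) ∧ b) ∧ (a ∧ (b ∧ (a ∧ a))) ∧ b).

Answer: f(a ∧ a ∧ a ∧ b ∧ b ∧ b ∧ f(b))

Derivation:
Descend into:  (f(b) ∧ b) ∧ (a ∧ (b ∧ (a ∧ a))) ∧ b
Flatten:  f(b) ∧ b ∧ a ∧ b ∧ a ∧ a ∧ b
Sort:  a ∧ a ∧ a ∧ b ∧ b ∧ b ∧ f(b)
Reassemble:  f(a ∧ a ∧ a ∧ b ∧ b ∧ b ∧ f(b))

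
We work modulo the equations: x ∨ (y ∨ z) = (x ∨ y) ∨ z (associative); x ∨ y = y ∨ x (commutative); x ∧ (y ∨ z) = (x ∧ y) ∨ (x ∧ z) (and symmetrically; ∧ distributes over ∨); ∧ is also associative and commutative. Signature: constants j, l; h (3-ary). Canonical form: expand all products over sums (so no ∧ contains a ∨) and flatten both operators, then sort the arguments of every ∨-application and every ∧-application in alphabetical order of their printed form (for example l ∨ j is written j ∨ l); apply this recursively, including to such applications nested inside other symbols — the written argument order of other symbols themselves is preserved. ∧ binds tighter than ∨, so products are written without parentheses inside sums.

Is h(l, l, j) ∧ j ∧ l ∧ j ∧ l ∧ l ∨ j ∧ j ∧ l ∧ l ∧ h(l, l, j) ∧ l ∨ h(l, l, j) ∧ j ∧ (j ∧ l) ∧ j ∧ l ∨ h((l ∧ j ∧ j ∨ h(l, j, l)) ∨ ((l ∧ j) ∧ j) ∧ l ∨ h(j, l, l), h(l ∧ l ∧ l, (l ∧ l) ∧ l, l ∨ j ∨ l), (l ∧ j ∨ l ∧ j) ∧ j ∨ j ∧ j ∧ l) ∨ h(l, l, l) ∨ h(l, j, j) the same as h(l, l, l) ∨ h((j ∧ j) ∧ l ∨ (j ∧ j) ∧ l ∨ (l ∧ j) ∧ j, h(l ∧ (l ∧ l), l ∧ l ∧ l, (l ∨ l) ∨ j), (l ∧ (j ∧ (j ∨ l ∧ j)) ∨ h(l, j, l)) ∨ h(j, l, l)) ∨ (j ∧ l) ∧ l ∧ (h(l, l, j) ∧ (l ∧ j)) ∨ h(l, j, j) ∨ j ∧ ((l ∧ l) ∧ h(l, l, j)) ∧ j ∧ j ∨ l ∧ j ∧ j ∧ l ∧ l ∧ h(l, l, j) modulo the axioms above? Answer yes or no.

Left:  h(l, l, j) ∧ j ∧ l ∧ j ∧ l ∧ l ∨ j ∧ j ∧ l ∧ l ∧ h(l, l, j) ∧ l ∨ h(l, l, j) ∧ j ∧ (j ∧ l) ∧ j ∧ l ∨ h((l ∧ j ∧ j ∨ h(l, j, l)) ∨ ((l ∧ j) ∧ j) ∧ l ∨ h(j, l, l), h(l ∧ l ∧ l, (l ∧ l) ∧ l, l ∨ j ∨ l), (l ∧ j ∨ l ∧ j) ∧ j ∨ j ∧ j ∧ l) ∨ h(l, l, l) ∨ h(l, j, j)
  Expand:  h(l, l, j) ∧ j ∧ j ∧ l ∧ l ∧ l ∨ h(l, l, j) ∧ j ∧ j ∧ l ∧ l ∧ l ∨ h(l, l, j) ∧ j ∧ j ∧ j ∧ l ∧ l ∨ h(h(j, l, l) ∨ h(l, j, l) ∨ j ∧ j ∧ l ∨ j ∧ j ∧ l ∧ l, h(l ∧ l ∧ l, l ∧ l ∧ l, j ∨ l ∨ l), j ∧ j ∧ l ∨ j ∧ j ∧ l ∨ j ∧ j ∧ l) ∨ h(l, l, l) ∨ h(l, j, j)
  Sort arguments:  h(h(j, l, l) ∨ h(l, j, l) ∨ j ∧ j ∧ l ∨ j ∧ j ∧ l ∧ l, h(l ∧ l ∧ l, l ∧ l ∧ l, j ∨ l ∨ l), j ∧ j ∧ l ∨ j ∧ j ∧ l ∨ j ∧ j ∧ l) ∨ h(l, j, j) ∨ h(l, l, j) ∧ j ∧ j ∧ j ∧ l ∧ l ∨ h(l, l, j) ∧ j ∧ j ∧ l ∧ l ∧ l ∨ h(l, l, j) ∧ j ∧ j ∧ l ∧ l ∧ l ∨ h(l, l, l)
Right:  h(l, l, l) ∨ h((j ∧ j) ∧ l ∨ (j ∧ j) ∧ l ∨ (l ∧ j) ∧ j, h(l ∧ (l ∧ l), l ∧ l ∧ l, (l ∨ l) ∨ j), (l ∧ (j ∧ (j ∨ l ∧ j)) ∨ h(l, j, l)) ∨ h(j, l, l)) ∨ (j ∧ l) ∧ l ∧ (h(l, l, j) ∧ (l ∧ j)) ∨ h(l, j, j) ∨ j ∧ ((l ∧ l) ∧ h(l, l, j)) ∧ j ∧ j ∨ l ∧ j ∧ j ∧ l ∧ l ∧ h(l, l, j)
  Distribute:  h(l, l, l) ∨ h(j ∧ j ∧ l ∨ j ∧ j ∧ l ∨ j ∧ j ∧ l, h(l ∧ l ∧ l, l ∧ l ∧ l, j ∨ l ∨ l), h(j, l, l) ∨ h(l, j, l) ∨ j ∧ j ∧ l ∨ j ∧ j ∧ l ∧ l) ∨ h(l, l, j) ∧ j ∧ j ∧ l ∧ l ∧ l ∨ h(l, j, j) ∨ h(l, l, j) ∧ j ∧ j ∧ j ∧ l ∧ l ∨ h(l, l, j) ∧ j ∧ j ∧ l ∧ l ∧ l
  Sort:  h(j ∧ j ∧ l ∨ j ∧ j ∧ l ∨ j ∧ j ∧ l, h(l ∧ l ∧ l, l ∧ l ∧ l, j ∨ l ∨ l), h(j, l, l) ∨ h(l, j, l) ∨ j ∧ j ∧ l ∨ j ∧ j ∧ l ∧ l) ∨ h(l, j, j) ∨ h(l, l, j) ∧ j ∧ j ∧ j ∧ l ∧ l ∨ h(l, l, j) ∧ j ∧ j ∧ l ∧ l ∧ l ∨ h(l, l, j) ∧ j ∧ j ∧ l ∧ l ∧ l ∨ h(l, l, l)

Answer: no — h(h(j, l, l) ∨ h(l, j, l) ∨ j ∧ j ∧ l ∨ j ∧ j ∧ l ∧ l, h(l ∧ l ∧ l, l ∧ l ∧ l, j ∨ l ∨ l), j ∧ j ∧ l ∨ j ∧ j ∧ l ∨ j ∧ j ∧ l) ∨ h(l, j, j) ∨ h(l, l, j) ∧ j ∧ j ∧ j ∧ l ∧ l ∨ h(l, l, j) ∧ j ∧ j ∧ l ∧ l ∧ l ∨ h(l, l, j) ∧ j ∧ j ∧ l ∧ l ∧ l ∨ h(l, l, l) vs h(j ∧ j ∧ l ∨ j ∧ j ∧ l ∨ j ∧ j ∧ l, h(l ∧ l ∧ l, l ∧ l ∧ l, j ∨ l ∨ l), h(j, l, l) ∨ h(l, j, l) ∨ j ∧ j ∧ l ∨ j ∧ j ∧ l ∧ l) ∨ h(l, j, j) ∨ h(l, l, j) ∧ j ∧ j ∧ j ∧ l ∧ l ∨ h(l, l, j) ∧ j ∧ j ∧ l ∧ l ∧ l ∨ h(l, l, j) ∧ j ∧ j ∧ l ∧ l ∧ l ∨ h(l, l, l)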